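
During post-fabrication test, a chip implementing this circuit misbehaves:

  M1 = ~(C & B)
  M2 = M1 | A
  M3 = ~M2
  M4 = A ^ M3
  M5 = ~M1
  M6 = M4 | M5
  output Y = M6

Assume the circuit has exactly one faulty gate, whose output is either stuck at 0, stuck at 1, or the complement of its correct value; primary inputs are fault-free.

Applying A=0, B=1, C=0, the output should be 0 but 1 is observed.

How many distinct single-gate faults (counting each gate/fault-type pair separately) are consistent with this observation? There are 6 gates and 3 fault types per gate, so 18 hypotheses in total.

12

Fault-free: M1=1, M2=1, M3=0, M4=0, M5=0, M6=0 → 0. Observed 1.
  M1: stuck-at-0, inverted output ✓; others ✗
  M2: stuck-at-0, inverted output ✓; others ✗
  M3: stuck-at-1, inverted output ✓; others ✗
  M4: stuck-at-1, inverted output ✓; others ✗
  M5: stuck-at-1, inverted output ✓; others ✗
  M6: stuck-at-1, inverted output ✓; others ✗
Consistent faults: {M1 stuck-at-0, M1 inverted output, M2 stuck-at-0, M2 inverted output, M3 stuck-at-1, M3 inverted output, M4 stuck-at-1, M4 inverted output, M5 stuck-at-1, M5 inverted output, M6 stuck-at-1, M6 inverted output} — 12 in all.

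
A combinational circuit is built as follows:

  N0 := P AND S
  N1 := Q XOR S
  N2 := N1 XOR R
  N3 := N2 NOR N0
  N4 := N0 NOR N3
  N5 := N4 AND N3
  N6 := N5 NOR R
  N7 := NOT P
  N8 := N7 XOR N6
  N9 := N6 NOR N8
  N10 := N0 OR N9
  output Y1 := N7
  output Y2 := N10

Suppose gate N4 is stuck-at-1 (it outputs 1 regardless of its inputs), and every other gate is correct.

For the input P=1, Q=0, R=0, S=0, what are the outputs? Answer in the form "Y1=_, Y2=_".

Propagate with N4 forced: N0=0, N1=0, N2=0, N3=1, N4=1 [stuck-at-1], N5=1, N6=0, N7=0, N8=0, N9=1, N10=1.
So the outputs are Y1=0, Y2=1. (Without the fault they would be Y1=0, Y2=0.)

Y1=0, Y2=1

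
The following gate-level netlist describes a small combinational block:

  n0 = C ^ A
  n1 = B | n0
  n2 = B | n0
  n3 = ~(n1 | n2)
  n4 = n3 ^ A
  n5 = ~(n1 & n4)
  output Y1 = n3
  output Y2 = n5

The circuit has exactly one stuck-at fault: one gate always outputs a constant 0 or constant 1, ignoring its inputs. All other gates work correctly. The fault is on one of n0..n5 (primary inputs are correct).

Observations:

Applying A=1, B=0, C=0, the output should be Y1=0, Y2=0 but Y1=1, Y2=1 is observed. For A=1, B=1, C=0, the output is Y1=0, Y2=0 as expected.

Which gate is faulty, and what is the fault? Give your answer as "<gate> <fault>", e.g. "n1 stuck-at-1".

n0 stuck-at-0

Fault-free values for test 1 (A=1, B=0, C=0): n0=1, n1=1, n2=1, n3=0, n4=1, n5=0, giving Y1=0, Y2=0. Observed Y1=1, Y2=1.
Test 1: faults giving observed Y1=1, Y2=1 are {n0 stuck-at-0, n3 stuck-at-1}.
Test 2 (A=1, B=1, C=0): fault-free n0=1, n1=1, n2=1, n3=0, n4=1, n5=0 → Y1=0, Y2=0; observed Y1=0, Y2=0. Eliminates n3 stuck-at-1.
Only n0 stuck-at-0 is consistent with every test.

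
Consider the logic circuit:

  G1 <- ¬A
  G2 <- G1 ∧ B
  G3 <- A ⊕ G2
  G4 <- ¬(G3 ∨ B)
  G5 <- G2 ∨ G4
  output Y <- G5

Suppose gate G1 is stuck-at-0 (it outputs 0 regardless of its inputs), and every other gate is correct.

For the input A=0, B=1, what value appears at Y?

0

Propagate with G1 forced: G1=0 [stuck-at-0], G2=0, G3=0, G4=0, G5=0.
So Y = 0. (Without the fault it would be 1.)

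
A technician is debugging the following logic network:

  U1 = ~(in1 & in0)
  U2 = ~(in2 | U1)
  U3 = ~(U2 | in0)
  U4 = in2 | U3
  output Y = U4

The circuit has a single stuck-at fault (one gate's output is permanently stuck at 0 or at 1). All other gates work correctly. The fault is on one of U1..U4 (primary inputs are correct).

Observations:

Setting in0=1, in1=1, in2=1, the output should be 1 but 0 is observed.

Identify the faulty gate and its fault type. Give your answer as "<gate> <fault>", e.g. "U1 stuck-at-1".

U4 stuck-at-0

Fault-free values for test 1 (in0=1, in1=1, in2=1): U1=0, U2=0, U3=0, U4=1, giving Y=1. Observed 0.
Test 1: faults giving observed 0 are {U4 stuck-at-0}.
Only U4 stuck-at-0 is consistent with every test.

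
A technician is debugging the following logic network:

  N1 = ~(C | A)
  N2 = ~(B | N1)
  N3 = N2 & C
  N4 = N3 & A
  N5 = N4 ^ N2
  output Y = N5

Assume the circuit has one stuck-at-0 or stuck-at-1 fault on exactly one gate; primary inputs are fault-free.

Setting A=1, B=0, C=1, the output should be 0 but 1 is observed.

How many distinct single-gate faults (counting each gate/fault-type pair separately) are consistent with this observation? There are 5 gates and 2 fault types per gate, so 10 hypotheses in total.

Fault-free: N1=0, N2=1, N3=1, N4=1, N5=0 → 0. Observed 1.
  N1 stuck-at-0: output 0 ✗
  N1 stuck-at-1: output 0 ✗
  N2 stuck-at-0: output 0 ✗
  N2 stuck-at-1: output 0 ✗
  N3 stuck-at-0: output 1 ✓
  N3 stuck-at-1: output 0 ✗
  N4 stuck-at-0: output 1 ✓
  N4 stuck-at-1: output 0 ✗
  N5 stuck-at-0: output 0 ✗
  N5 stuck-at-1: output 1 ✓
Consistent faults: {N3 stuck-at-0, N4 stuck-at-0, N5 stuck-at-1} — 3 in all.

3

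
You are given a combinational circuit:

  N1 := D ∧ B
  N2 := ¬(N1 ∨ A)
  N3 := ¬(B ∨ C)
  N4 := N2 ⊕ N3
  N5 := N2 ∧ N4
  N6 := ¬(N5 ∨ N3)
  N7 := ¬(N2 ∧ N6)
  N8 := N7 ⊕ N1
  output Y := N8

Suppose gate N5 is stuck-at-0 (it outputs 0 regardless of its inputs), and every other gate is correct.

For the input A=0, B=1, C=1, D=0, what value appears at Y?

Propagate with N5 forced: N1=0, N2=1, N3=0, N4=1, N5=0 [stuck-at-0], N6=1, N7=0, N8=0.
So Y = 0. (Without the fault it would be 1.)

0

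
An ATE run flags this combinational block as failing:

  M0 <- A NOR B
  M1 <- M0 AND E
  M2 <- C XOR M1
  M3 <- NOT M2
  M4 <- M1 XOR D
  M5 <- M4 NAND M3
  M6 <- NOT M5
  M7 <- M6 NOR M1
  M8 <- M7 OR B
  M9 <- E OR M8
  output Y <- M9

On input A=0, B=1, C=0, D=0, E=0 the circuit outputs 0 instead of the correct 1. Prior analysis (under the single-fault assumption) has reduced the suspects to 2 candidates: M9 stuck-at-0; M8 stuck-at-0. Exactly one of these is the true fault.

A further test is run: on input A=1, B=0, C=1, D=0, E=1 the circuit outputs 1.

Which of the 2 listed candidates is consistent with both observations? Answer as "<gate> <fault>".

Evaluate each candidate on input A=1, B=0, C=1, D=0, E=1:
  M9 stuck-at-0: M0=0, M1=0, M2=1, M3=0, M4=0, M5=1, M6=0, M7=1, M8=1, M9=0 [stuck-at-0] → 0 — eliminated
  M8 stuck-at-0: M0=0, M1=0, M2=1, M3=0, M4=0, M5=1, M6=0, M7=1, M8=0 [stuck-at-0], M9=1 → 1 — matches
Only M8 stuck-at-0 reproduces the observed 1.

M8 stuck-at-0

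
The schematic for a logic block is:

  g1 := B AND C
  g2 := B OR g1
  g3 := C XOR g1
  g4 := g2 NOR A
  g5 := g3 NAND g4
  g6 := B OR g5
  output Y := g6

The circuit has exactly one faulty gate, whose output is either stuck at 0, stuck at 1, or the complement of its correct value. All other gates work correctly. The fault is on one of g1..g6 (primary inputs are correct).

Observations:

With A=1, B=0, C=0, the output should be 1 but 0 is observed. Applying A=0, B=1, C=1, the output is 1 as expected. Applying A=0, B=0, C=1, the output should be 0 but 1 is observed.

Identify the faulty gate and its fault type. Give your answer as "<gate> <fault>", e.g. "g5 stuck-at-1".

Fault-free values for test 1 (A=1, B=0, C=0): g1=0, g2=0, g3=0, g4=0, g5=1, g6=1, giving Y=1. Observed 0.
Test 1: faults giving observed 0 are {g5 stuck-at-0, g5 inverted output, g6 stuck-at-0, g6 inverted output}.
Test 2 (A=0, B=1, C=1): fault-free g1=1, g2=1, g3=0, g4=0, g5=1, g6=1 → 1; observed 1. Eliminates g6 stuck-at-0, g6 inverted output.
Test 3 (A=0, B=0, C=1): fault-free g1=0, g2=0, g3=1, g4=1, g5=0, g6=0 → 0; observed 1. Eliminates g5 stuck-at-0.
Only g5 inverted output is consistent with every test.

g5 inverted output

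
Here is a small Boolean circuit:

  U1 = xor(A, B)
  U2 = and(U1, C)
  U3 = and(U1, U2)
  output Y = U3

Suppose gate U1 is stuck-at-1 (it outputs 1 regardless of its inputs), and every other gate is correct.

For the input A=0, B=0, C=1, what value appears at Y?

Propagate with U1 forced: U1=1 [stuck-at-1], U2=1, U3=1.
So Y = 1. (Without the fault it would be 0.)

1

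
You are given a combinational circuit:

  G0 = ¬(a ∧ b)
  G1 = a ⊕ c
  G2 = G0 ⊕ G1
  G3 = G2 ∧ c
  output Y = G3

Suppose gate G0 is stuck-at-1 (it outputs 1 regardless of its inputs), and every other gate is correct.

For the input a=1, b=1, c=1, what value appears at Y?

Propagate with G0 forced: G0=1 [stuck-at-1], G1=0, G2=1, G3=1.
So Y = 1. (Without the fault it would be 0.)

1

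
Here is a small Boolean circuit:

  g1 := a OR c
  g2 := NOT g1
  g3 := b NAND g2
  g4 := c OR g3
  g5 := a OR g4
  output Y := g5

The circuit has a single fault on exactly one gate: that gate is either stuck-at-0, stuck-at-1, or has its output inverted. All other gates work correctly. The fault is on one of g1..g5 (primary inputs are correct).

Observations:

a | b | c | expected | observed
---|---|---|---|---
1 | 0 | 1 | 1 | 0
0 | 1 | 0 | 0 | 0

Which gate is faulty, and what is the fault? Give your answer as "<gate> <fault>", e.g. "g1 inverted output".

g5 stuck-at-0

Fault-free values for test 1 (a=1, b=0, c=1): g1=1, g2=0, g3=1, g4=1, g5=1, giving Y=1. Observed 0.
Test 1: faults giving observed 0 are {g5 stuck-at-0, g5 inverted output}.
Test 2 (a=0, b=1, c=0): fault-free g1=0, g2=1, g3=0, g4=0, g5=0 → 0; observed 0. Eliminates g5 inverted output.
Only g5 stuck-at-0 is consistent with every test.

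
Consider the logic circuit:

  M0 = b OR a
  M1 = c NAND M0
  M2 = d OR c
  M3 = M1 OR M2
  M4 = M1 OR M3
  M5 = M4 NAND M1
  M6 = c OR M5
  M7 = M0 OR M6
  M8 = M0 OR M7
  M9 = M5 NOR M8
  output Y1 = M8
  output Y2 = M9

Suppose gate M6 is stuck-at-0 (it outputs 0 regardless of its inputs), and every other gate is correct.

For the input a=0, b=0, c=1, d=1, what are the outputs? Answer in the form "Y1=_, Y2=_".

Y1=0, Y2=1

Propagate with M6 forced: M0=0, M1=1, M2=1, M3=1, M4=1, M5=0, M6=0 [stuck-at-0], M7=0, M8=0, M9=1.
So the outputs are Y1=0, Y2=1. (Without the fault they would be Y1=1, Y2=0.)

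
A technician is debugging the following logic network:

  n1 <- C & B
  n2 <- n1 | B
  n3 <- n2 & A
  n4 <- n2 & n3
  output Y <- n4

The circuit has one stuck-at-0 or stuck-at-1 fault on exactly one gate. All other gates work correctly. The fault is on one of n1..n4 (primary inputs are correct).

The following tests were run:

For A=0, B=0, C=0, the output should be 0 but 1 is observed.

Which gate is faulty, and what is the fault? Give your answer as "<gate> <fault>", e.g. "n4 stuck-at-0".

n4 stuck-at-1

Fault-free values for test 1 (A=0, B=0, C=0): n1=0, n2=0, n3=0, n4=0, giving Y=0. Observed 1.
Test 1: faults giving observed 1 are {n4 stuck-at-1}.
Only n4 stuck-at-1 is consistent with every test.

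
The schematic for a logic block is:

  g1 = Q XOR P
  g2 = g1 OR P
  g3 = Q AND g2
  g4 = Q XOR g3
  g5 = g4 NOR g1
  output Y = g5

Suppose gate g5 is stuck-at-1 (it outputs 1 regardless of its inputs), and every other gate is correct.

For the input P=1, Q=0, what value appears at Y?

1

Propagate with g5 forced: g1=1, g2=1, g3=0, g4=0, g5=1 [stuck-at-1].
So Y = 1. (Without the fault it would be 0.)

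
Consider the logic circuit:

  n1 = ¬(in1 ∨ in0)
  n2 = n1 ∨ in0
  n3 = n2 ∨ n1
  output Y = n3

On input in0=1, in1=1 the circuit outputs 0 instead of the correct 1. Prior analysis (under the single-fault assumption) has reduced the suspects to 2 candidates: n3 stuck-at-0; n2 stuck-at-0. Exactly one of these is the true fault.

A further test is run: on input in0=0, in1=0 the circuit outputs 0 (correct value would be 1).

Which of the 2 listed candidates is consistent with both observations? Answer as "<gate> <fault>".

Evaluate each candidate on input in0=0, in1=0:
  n3 stuck-at-0: n1=1, n2=1, n3=0 [stuck-at-0] → 0 — matches
  n2 stuck-at-0: n1=1, n2=0 [stuck-at-0], n3=1 → 1 — eliminated
Only n3 stuck-at-0 reproduces the observed 0.

n3 stuck-at-0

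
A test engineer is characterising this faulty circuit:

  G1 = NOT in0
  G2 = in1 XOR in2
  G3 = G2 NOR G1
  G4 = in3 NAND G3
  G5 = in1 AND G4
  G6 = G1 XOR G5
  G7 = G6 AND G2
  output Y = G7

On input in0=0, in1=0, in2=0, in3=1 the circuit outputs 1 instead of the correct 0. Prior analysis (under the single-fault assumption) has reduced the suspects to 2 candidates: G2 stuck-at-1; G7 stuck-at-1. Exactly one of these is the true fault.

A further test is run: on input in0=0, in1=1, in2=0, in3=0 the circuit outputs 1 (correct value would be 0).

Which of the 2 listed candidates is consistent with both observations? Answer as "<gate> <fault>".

Evaluate each candidate on input in0=0, in1=1, in2=0, in3=0:
  G2 stuck-at-1: G1=1, G2=1 [stuck-at-1], G3=0, G4=1, G5=1, G6=0, G7=0 → 0 — eliminated
  G7 stuck-at-1: G1=1, G2=1, G3=0, G4=1, G5=1, G6=0, G7=1 [stuck-at-1] → 1 — matches
Only G7 stuck-at-1 reproduces the observed 1.

G7 stuck-at-1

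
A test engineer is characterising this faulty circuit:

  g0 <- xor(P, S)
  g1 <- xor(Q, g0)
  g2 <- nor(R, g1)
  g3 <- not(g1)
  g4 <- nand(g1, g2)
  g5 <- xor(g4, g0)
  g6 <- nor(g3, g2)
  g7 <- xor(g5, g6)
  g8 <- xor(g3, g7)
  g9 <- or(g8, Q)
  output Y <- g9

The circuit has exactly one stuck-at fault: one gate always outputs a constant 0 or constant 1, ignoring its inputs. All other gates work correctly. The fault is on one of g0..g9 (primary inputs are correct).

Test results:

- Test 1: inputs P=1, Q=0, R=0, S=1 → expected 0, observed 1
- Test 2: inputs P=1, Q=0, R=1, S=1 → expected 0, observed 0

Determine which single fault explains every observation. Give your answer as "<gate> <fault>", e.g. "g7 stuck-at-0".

g3 stuck-at-0

Fault-free values for test 1 (P=1, Q=0, R=0, S=1): g0=0, g1=0, g2=1, g3=1, g4=1, g5=1, g6=0, g7=1, g8=0, g9=0, giving Y=0. Observed 1.
Test 1: faults giving observed 1 are {g0 stuck-at-1, g3 stuck-at-0, g4 stuck-at-0, g5 stuck-at-0, g6 stuck-at-1, g7 stuck-at-0, g8 stuck-at-1, g9 stuck-at-1}.
Test 2 (P=1, Q=0, R=1, S=1): fault-free g0=0, g1=0, g2=0, g3=1, g4=1, g5=1, g6=0, g7=1, g8=0, g9=0 → 0; observed 0. Eliminates g0 stuck-at-1, g4 stuck-at-0, g5 stuck-at-0, g6 stuck-at-1, g7 stuck-at-0, g8 stuck-at-1, g9 stuck-at-1.
Only g3 stuck-at-0 is consistent with every test.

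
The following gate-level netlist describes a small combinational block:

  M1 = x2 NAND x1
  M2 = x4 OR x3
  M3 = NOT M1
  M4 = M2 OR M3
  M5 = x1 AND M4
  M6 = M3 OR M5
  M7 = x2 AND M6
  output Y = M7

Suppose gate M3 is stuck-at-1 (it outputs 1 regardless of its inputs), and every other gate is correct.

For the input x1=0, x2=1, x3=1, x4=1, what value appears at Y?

Propagate with M3 forced: M1=1, M2=1, M3=1 [stuck-at-1], M4=1, M5=0, M6=1, M7=1.
So Y = 1. (Without the fault it would be 0.)

1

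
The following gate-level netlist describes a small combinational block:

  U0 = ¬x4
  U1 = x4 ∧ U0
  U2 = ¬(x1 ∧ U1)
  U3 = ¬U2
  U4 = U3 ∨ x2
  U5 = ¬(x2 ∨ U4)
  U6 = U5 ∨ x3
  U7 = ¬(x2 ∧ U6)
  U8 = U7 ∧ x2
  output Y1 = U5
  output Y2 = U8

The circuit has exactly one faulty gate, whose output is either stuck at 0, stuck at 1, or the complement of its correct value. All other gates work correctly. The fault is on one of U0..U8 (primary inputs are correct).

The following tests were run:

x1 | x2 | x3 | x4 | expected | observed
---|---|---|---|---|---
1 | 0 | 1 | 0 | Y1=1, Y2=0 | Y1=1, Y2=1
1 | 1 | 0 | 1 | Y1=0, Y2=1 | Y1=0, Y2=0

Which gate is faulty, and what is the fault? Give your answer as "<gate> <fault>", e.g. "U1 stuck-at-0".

U8 inverted output

Fault-free values for test 1 (x1=1, x2=0, x3=1, x4=0): U0=1, U1=0, U2=1, U3=0, U4=0, U5=1, U6=1, U7=1, U8=0, giving Y1=1, Y2=0. Observed Y1=1, Y2=1.
Test 1: faults giving observed Y1=1, Y2=1 are {U8 stuck-at-1, U8 inverted output}.
Test 2 (x1=1, x2=1, x3=0, x4=1): fault-free U0=0, U1=0, U2=1, U3=0, U4=1, U5=0, U6=0, U7=1, U8=1 → Y1=0, Y2=1; observed Y1=0, Y2=0. Eliminates U8 stuck-at-1.
Only U8 inverted output is consistent with every test.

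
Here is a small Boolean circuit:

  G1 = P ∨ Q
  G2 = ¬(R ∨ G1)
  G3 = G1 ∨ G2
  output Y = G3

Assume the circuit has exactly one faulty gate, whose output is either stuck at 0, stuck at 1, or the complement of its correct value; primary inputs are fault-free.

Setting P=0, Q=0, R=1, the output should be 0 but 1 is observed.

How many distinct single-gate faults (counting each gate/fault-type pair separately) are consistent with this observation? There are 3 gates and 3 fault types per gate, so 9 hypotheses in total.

6

Fault-free: G1=0, G2=0, G3=0 → 0. Observed 1.
  G1 stuck-at-0: output 0 ✗
  G1 stuck-at-1: output 1 ✓
  G1 inverted output: output 1 ✓
  G2 stuck-at-0: output 0 ✗
  G2 stuck-at-1: output 1 ✓
  G2 inverted output: output 1 ✓
  G3 stuck-at-0: output 0 ✗
  G3 stuck-at-1: output 1 ✓
  G3 inverted output: output 1 ✓
Consistent faults: {G1 stuck-at-1, G1 inverted output, G2 stuck-at-1, G2 inverted output, G3 stuck-at-1, G3 inverted output} — 6 in all.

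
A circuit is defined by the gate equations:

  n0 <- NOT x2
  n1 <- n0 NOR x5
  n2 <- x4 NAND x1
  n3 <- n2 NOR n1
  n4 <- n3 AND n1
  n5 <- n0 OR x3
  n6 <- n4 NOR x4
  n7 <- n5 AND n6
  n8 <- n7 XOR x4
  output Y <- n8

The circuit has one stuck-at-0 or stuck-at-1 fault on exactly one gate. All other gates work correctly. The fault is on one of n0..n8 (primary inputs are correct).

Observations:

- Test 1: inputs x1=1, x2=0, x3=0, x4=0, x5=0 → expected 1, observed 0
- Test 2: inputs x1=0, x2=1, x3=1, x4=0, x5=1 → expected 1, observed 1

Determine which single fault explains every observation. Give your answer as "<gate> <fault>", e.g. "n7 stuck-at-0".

n0 stuck-at-0

Fault-free values for test 1 (x1=1, x2=0, x3=0, x4=0, x5=0): n0=1, n1=0, n2=1, n3=0, n4=0, n5=1, n6=1, n7=1, n8=1, giving Y=1. Observed 0.
Test 1: faults giving observed 0 are {n0 stuck-at-0, n4 stuck-at-1, n5 stuck-at-0, n6 stuck-at-0, n7 stuck-at-0, n8 stuck-at-0}.
Test 2 (x1=0, x2=1, x3=1, x4=0, x5=1): fault-free n0=0, n1=0, n2=1, n3=0, n4=0, n5=1, n6=1, n7=1, n8=1 → 1; observed 1. Eliminates n4 stuck-at-1, n5 stuck-at-0, n6 stuck-at-0, n7 stuck-at-0, n8 stuck-at-0.
Only n0 stuck-at-0 is consistent with every test.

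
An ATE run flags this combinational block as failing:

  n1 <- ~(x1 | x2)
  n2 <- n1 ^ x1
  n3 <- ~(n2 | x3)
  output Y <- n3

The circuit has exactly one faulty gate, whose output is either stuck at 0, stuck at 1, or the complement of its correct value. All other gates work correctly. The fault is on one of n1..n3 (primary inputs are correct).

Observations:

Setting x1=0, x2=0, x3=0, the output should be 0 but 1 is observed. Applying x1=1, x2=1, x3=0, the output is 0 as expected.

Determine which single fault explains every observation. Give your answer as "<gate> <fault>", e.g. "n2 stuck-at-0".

Fault-free values for test 1 (x1=0, x2=0, x3=0): n1=1, n2=1, n3=0, giving Y=0. Observed 1.
Test 1: faults giving observed 1 are {n1 stuck-at-0, n1 inverted output, n2 stuck-at-0, n2 inverted output, n3 stuck-at-1, n3 inverted output}.
Test 2 (x1=1, x2=1, x3=0): fault-free n1=0, n2=1, n3=0 → 0; observed 0. Eliminates n1 inverted output, n2 stuck-at-0, n2 inverted output, n3 stuck-at-1, n3 inverted output.
Only n1 stuck-at-0 is consistent with every test.

n1 stuck-at-0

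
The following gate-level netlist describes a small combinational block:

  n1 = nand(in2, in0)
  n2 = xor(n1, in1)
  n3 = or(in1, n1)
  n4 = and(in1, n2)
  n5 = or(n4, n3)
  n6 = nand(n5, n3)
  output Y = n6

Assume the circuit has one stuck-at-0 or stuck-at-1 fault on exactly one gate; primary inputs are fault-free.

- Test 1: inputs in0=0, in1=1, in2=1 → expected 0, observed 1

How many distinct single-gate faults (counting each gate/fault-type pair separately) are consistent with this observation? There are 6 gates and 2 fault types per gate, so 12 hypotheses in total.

Fault-free: n1=1, n2=0, n3=1, n4=0, n5=1, n6=0 → 0. Observed 1.
  n1 stuck-at-0: output 0 ✗
  n1 stuck-at-1: output 0 ✗
  n2 stuck-at-0: output 0 ✗
  n2 stuck-at-1: output 0 ✗
  n3 stuck-at-0: output 1 ✓
  n3 stuck-at-1: output 0 ✗
  n4 stuck-at-0: output 0 ✗
  n4 stuck-at-1: output 0 ✗
  n5 stuck-at-0: output 1 ✓
  n5 stuck-at-1: output 0 ✗
  n6 stuck-at-0: output 0 ✗
  n6 stuck-at-1: output 1 ✓
Consistent faults: {n3 stuck-at-0, n5 stuck-at-0, n6 stuck-at-1} — 3 in all.

3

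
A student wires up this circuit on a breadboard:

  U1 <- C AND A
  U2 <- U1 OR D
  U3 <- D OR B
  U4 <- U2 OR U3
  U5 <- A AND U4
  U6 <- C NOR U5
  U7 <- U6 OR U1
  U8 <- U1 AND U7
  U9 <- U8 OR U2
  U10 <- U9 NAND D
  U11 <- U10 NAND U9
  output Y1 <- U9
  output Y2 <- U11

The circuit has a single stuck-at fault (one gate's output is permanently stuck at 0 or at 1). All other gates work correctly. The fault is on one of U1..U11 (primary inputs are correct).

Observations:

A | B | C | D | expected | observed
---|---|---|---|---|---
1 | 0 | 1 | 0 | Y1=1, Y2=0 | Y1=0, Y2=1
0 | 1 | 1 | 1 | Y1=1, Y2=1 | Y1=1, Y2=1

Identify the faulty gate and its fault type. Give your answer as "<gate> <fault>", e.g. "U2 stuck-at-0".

Fault-free values for test 1 (A=1, B=0, C=1, D=0): U1=1, U2=1, U3=0, U4=1, U5=1, U6=0, U7=1, U8=1, U9=1, U10=1, U11=0, giving Y1=1, Y2=0. Observed Y1=0, Y2=1.
Test 1: faults giving observed Y1=0, Y2=1 are {U1 stuck-at-0, U9 stuck-at-0}.
Test 2 (A=0, B=1, C=1, D=1): fault-free U1=0, U2=1, U3=1, U4=1, U5=0, U6=0, U7=0, U8=0, U9=1, U10=0, U11=1 → Y1=1, Y2=1; observed Y1=1, Y2=1. Eliminates U9 stuck-at-0.
Only U1 stuck-at-0 is consistent with every test.

U1 stuck-at-0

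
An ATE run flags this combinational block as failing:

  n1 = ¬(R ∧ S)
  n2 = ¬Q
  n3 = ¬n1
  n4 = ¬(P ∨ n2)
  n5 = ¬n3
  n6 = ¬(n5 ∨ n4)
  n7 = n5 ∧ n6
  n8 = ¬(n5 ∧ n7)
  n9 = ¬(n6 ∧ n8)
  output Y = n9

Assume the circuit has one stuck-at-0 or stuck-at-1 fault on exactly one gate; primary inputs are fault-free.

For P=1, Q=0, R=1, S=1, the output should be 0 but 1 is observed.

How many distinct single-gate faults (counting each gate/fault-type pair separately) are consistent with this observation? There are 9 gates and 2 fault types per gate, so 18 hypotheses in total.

7

Fault-free: n1=0, n2=1, n3=1, n4=0, n5=0, n6=1, n7=0, n8=1, n9=0 → 0. Observed 1.
  n1: stuck-at-1 ✓; others ✗
  n2: none of the 2 fault types match ✗
  n3: stuck-at-0 ✓; others ✗
  n4: stuck-at-1 ✓; others ✗
  n5: stuck-at-1 ✓; others ✗
  n6: stuck-at-0 ✓; others ✗
  n7: none of the 2 fault types match ✗
  n8: stuck-at-0 ✓; others ✗
  n9: stuck-at-1 ✓; others ✗
Consistent faults: {n1 stuck-at-1, n3 stuck-at-0, n4 stuck-at-1, n5 stuck-at-1, n6 stuck-at-0, n8 stuck-at-0, n9 stuck-at-1} — 7 in all.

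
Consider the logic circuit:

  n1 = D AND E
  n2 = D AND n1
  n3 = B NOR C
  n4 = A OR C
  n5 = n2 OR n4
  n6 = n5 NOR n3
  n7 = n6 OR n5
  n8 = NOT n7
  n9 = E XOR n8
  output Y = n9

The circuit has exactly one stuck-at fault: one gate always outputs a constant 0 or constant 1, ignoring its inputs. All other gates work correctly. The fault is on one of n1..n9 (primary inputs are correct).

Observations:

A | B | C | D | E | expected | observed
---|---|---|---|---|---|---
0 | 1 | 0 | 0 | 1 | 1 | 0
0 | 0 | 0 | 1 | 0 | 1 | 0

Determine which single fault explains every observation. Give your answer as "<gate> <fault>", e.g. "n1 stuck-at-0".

n9 stuck-at-0

Fault-free values for test 1 (A=0, B=1, C=0, D=0, E=1): n1=0, n2=0, n3=0, n4=0, n5=0, n6=1, n7=1, n8=0, n9=1, giving Y=1. Observed 0.
Test 1: faults giving observed 0 are {n3 stuck-at-1, n6 stuck-at-0, n7 stuck-at-0, n8 stuck-at-1, n9 stuck-at-0}.
Test 2 (A=0, B=0, C=0, D=1, E=0): fault-free n1=0, n2=0, n3=1, n4=0, n5=0, n6=0, n7=0, n8=1, n9=1 → 1; observed 0. Eliminates n3 stuck-at-1, n6 stuck-at-0, n7 stuck-at-0, n8 stuck-at-1.
Only n9 stuck-at-0 is consistent with every test.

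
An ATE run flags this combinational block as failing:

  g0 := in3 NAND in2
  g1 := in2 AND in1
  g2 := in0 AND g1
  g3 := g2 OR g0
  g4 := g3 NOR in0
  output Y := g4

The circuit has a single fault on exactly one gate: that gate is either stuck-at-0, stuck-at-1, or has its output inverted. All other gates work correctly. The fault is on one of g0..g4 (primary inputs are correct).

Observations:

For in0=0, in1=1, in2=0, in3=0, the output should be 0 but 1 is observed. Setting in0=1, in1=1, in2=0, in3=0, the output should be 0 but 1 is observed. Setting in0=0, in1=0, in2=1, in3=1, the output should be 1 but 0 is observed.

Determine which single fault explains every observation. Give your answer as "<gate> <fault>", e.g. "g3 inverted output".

g4 inverted output

Fault-free values for test 1 (in0=0, in1=1, in2=0, in3=0): g0=1, g1=0, g2=0, g3=1, g4=0, giving Y=0. Observed 1.
Test 1: faults giving observed 1 are {g0 stuck-at-0, g0 inverted output, g3 stuck-at-0, g3 inverted output, g4 stuck-at-1, g4 inverted output}.
Test 2 (in0=1, in1=1, in2=0, in3=0): fault-free g0=1, g1=0, g2=0, g3=1, g4=0 → 0; observed 1. Eliminates g0 stuck-at-0, g0 inverted output, g3 stuck-at-0, g3 inverted output.
Test 3 (in0=0, in1=0, in2=1, in3=1): fault-free g0=0, g1=0, g2=0, g3=0, g4=1 → 1; observed 0. Eliminates g4 stuck-at-1.
Only g4 inverted output is consistent with every test.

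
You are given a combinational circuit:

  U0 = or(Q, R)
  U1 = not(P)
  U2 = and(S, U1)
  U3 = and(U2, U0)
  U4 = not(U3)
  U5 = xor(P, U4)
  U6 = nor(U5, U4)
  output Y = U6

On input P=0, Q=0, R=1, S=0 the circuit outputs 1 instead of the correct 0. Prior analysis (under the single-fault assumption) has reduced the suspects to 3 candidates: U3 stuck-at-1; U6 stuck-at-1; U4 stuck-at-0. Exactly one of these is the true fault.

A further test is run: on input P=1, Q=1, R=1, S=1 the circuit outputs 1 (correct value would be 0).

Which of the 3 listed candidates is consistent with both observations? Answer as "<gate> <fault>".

U6 stuck-at-1

Evaluate each candidate on input P=1, Q=1, R=1, S=1:
  U3 stuck-at-1: U0=1, U1=0, U2=0, U3=1 [stuck-at-1], U4=0, U5=1, U6=0 → 0 — eliminated
  U6 stuck-at-1: U0=1, U1=0, U2=0, U3=0, U4=1, U5=0, U6=1 [stuck-at-1] → 1 — matches
  U4 stuck-at-0: U0=1, U1=0, U2=0, U3=0, U4=0 [stuck-at-0], U5=1, U6=0 → 0 — eliminated
Only U6 stuck-at-1 reproduces the observed 1.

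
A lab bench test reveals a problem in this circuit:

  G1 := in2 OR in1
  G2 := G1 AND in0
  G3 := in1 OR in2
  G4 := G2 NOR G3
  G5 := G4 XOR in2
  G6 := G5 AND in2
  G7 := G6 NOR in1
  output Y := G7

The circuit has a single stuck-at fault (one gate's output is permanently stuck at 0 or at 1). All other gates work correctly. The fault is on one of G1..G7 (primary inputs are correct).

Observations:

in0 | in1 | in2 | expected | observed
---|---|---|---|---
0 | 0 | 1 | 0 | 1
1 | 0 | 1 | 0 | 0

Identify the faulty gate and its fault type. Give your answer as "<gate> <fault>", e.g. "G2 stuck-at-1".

Fault-free values for test 1 (in0=0, in1=0, in2=1): G1=1, G2=0, G3=1, G4=0, G5=1, G6=1, G7=0, giving Y=0. Observed 1.
Test 1: faults giving observed 1 are {G3 stuck-at-0, G4 stuck-at-1, G5 stuck-at-0, G6 stuck-at-0, G7 stuck-at-1}.
Test 2 (in0=1, in1=0, in2=1): fault-free G1=1, G2=1, G3=1, G4=0, G5=1, G6=1, G7=0 → 0; observed 0. Eliminates G4 stuck-at-1, G5 stuck-at-0, G6 stuck-at-0, G7 stuck-at-1.
Only G3 stuck-at-0 is consistent with every test.

G3 stuck-at-0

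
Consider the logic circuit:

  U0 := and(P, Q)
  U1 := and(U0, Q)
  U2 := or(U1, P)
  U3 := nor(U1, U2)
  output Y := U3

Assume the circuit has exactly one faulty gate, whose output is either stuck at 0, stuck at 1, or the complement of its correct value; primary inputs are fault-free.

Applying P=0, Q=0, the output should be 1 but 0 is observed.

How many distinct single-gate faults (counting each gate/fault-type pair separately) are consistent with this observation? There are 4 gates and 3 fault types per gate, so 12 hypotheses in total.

6

Fault-free: U0=0, U1=0, U2=0, U3=1 → 1. Observed 0.
  U0 stuck-at-0: output 1 ✗
  U0 stuck-at-1: output 1 ✗
  U0 inverted output: output 1 ✗
  U1 stuck-at-0: output 1 ✗
  U1 stuck-at-1: output 0 ✓
  U1 inverted output: output 0 ✓
  U2 stuck-at-0: output 1 ✗
  U2 stuck-at-1: output 0 ✓
  U2 inverted output: output 0 ✓
  U3 stuck-at-0: output 0 ✓
  U3 stuck-at-1: output 1 ✗
  U3 inverted output: output 0 ✓
Consistent faults: {U1 stuck-at-1, U1 inverted output, U2 stuck-at-1, U2 inverted output, U3 stuck-at-0, U3 inverted output} — 6 in all.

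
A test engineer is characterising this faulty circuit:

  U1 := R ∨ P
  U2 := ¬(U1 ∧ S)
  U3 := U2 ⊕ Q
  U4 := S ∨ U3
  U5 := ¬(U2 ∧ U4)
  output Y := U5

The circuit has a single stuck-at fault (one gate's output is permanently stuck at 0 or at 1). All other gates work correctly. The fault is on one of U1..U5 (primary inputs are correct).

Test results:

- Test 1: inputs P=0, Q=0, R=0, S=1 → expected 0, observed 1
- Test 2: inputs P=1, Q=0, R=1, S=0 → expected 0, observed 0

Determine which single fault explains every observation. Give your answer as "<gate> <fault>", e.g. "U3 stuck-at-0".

U1 stuck-at-1

Fault-free values for test 1 (P=0, Q=0, R=0, S=1): U1=0, U2=1, U3=1, U4=1, U5=0, giving Y=0. Observed 1.
Test 1: faults giving observed 1 are {U1 stuck-at-1, U2 stuck-at-0, U4 stuck-at-0, U5 stuck-at-1}.
Test 2 (P=1, Q=0, R=1, S=0): fault-free U1=1, U2=1, U3=1, U4=1, U5=0 → 0; observed 0. Eliminates U2 stuck-at-0, U4 stuck-at-0, U5 stuck-at-1.
Only U1 stuck-at-1 is consistent with every test.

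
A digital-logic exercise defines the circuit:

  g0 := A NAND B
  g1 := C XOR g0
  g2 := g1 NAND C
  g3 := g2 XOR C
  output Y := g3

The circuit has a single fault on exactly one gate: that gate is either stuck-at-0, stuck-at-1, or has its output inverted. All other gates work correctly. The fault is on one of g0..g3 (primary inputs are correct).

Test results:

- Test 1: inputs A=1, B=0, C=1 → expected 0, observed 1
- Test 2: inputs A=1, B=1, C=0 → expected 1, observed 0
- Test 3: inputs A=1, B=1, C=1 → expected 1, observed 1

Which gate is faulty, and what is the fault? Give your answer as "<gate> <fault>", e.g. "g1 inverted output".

g2 stuck-at-0

Fault-free values for test 1 (A=1, B=0, C=1): g0=1, g1=0, g2=1, g3=0, giving Y=0. Observed 1.
Test 1: faults giving observed 1 are {g0 stuck-at-0, g0 inverted output, g1 stuck-at-1, g1 inverted output, g2 stuck-at-0, g2 inverted output, g3 stuck-at-1, g3 inverted output}.
Test 2 (A=1, B=1, C=0): fault-free g0=0, g1=0, g2=1, g3=1 → 1; observed 0. Eliminates g0 stuck-at-0, g0 inverted output, g1 stuck-at-1, g1 inverted output, g3 stuck-at-1.
Test 3 (A=1, B=1, C=1): fault-free g0=0, g1=1, g2=0, g3=1 → 1; observed 1. Eliminates g2 inverted output, g3 inverted output.
Only g2 stuck-at-0 is consistent with every test.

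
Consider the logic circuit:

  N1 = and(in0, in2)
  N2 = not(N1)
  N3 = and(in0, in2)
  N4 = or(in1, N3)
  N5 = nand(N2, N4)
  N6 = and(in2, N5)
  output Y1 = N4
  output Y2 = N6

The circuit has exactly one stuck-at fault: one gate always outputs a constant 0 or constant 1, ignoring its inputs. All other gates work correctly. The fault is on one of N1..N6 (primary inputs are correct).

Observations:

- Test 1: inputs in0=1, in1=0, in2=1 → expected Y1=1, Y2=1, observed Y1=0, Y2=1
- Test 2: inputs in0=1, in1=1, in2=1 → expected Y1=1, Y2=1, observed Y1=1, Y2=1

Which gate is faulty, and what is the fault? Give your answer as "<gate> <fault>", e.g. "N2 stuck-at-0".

Fault-free values for test 1 (in0=1, in1=0, in2=1): N1=1, N2=0, N3=1, N4=1, N5=1, N6=1, giving Y1=1, Y2=1. Observed Y1=0, Y2=1.
Test 1: faults giving observed Y1=0, Y2=1 are {N3 stuck-at-0, N4 stuck-at-0}.
Test 2 (in0=1, in1=1, in2=1): fault-free N1=1, N2=0, N3=1, N4=1, N5=1, N6=1 → Y1=1, Y2=1; observed Y1=1, Y2=1. Eliminates N4 stuck-at-0.
Only N3 stuck-at-0 is consistent with every test.

N3 stuck-at-0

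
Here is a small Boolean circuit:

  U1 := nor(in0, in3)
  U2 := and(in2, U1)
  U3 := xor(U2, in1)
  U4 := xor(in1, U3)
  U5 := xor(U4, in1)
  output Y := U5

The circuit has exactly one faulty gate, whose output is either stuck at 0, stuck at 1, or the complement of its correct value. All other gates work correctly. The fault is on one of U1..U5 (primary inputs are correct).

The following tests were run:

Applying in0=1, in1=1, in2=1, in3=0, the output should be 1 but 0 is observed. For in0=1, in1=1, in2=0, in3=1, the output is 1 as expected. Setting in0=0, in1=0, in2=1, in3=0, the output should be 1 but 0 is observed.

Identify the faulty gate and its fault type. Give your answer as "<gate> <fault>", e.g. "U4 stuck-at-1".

U1 inverted output

Fault-free values for test 1 (in0=1, in1=1, in2=1, in3=0): U1=0, U2=0, U3=1, U4=0, U5=1, giving Y=1. Observed 0.
Test 1: faults giving observed 0 are {U1 stuck-at-1, U1 inverted output, U2 stuck-at-1, U2 inverted output, U3 stuck-at-0, U3 inverted output, U4 stuck-at-1, U4 inverted output, U5 stuck-at-0, U5 inverted output}.
Test 2 (in0=1, in1=1, in2=0, in3=1): fault-free U1=0, U2=0, U3=1, U4=0, U5=1 → 1; observed 1. Eliminates U2 stuck-at-1, U2 inverted output, U3 stuck-at-0, U3 inverted output, U4 stuck-at-1, U4 inverted output, U5 stuck-at-0, U5 inverted output.
Test 3 (in0=0, in1=0, in2=1, in3=0): fault-free U1=1, U2=1, U3=1, U4=1, U5=1 → 1; observed 0. Eliminates U1 stuck-at-1.
Only U1 inverted output is consistent with every test.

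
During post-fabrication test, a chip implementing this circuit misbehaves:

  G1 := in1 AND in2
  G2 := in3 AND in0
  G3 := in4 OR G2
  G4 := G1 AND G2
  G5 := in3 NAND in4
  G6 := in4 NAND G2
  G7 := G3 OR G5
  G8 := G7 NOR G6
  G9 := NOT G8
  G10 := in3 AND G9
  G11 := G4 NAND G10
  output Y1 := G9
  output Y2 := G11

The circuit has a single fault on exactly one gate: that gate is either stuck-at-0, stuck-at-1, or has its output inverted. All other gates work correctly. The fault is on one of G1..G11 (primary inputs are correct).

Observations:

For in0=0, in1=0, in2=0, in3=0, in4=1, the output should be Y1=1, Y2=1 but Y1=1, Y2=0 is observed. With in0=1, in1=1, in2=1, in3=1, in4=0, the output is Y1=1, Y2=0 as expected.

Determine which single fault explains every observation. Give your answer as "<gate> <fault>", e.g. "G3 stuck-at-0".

G11 stuck-at-0

Fault-free values for test 1 (in0=0, in1=0, in2=0, in3=0, in4=1): G1=0, G2=0, G3=1, G4=0, G5=1, G6=1, G7=1, G8=0, G9=1, G10=0, G11=1, giving Y1=1, Y2=1. Observed Y1=1, Y2=0.
Test 1: faults giving observed Y1=1, Y2=0 are {G11 stuck-at-0, G11 inverted output}.
Test 2 (in0=1, in1=1, in2=1, in3=1, in4=0): fault-free G1=1, G2=1, G3=1, G4=1, G5=1, G6=1, G7=1, G8=0, G9=1, G10=1, G11=0 → Y1=1, Y2=0; observed Y1=1, Y2=0. Eliminates G11 inverted output.
Only G11 stuck-at-0 is consistent with every test.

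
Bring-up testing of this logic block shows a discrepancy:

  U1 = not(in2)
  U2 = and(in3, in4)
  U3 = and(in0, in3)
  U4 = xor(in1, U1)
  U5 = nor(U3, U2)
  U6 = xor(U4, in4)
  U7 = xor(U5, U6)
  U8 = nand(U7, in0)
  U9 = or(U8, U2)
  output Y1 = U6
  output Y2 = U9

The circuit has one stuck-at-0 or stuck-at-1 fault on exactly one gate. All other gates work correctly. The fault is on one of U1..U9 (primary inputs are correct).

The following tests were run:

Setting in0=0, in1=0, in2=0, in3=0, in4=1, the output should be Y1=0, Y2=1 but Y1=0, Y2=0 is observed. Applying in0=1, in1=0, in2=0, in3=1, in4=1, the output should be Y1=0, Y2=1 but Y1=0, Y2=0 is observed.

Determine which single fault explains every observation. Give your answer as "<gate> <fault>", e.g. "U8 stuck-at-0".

U9 stuck-at-0

Fault-free values for test 1 (in0=0, in1=0, in2=0, in3=0, in4=1): U1=1, U2=0, U3=0, U4=1, U5=1, U6=0, U7=1, U8=1, U9=1, giving Y1=0, Y2=1. Observed Y1=0, Y2=0.
Test 1: faults giving observed Y1=0, Y2=0 are {U8 stuck-at-0, U9 stuck-at-0}.
Test 2 (in0=1, in1=0, in2=0, in3=1, in4=1): fault-free U1=1, U2=1, U3=1, U4=1, U5=0, U6=0, U7=0, U8=1, U9=1 → Y1=0, Y2=1; observed Y1=0, Y2=0. Eliminates U8 stuck-at-0.
Only U9 stuck-at-0 is consistent with every test.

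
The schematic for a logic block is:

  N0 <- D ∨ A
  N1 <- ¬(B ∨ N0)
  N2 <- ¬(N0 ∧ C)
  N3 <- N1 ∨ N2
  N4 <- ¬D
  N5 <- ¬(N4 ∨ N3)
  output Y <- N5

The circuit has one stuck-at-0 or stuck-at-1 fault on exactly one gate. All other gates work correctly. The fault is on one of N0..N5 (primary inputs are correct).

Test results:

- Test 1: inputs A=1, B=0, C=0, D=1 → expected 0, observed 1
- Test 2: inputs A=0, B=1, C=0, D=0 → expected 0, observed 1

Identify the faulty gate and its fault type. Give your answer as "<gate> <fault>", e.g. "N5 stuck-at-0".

Fault-free values for test 1 (A=1, B=0, C=0, D=1): N0=1, N1=0, N2=1, N3=1, N4=0, N5=0, giving Y=0. Observed 1.
Test 1: faults giving observed 1 are {N2 stuck-at-0, N3 stuck-at-0, N5 stuck-at-1}.
Test 2 (A=0, B=1, C=0, D=0): fault-free N0=0, N1=0, N2=1, N3=1, N4=1, N5=0 → 0; observed 1. Eliminates N2 stuck-at-0, N3 stuck-at-0.
Only N5 stuck-at-1 is consistent with every test.

N5 stuck-at-1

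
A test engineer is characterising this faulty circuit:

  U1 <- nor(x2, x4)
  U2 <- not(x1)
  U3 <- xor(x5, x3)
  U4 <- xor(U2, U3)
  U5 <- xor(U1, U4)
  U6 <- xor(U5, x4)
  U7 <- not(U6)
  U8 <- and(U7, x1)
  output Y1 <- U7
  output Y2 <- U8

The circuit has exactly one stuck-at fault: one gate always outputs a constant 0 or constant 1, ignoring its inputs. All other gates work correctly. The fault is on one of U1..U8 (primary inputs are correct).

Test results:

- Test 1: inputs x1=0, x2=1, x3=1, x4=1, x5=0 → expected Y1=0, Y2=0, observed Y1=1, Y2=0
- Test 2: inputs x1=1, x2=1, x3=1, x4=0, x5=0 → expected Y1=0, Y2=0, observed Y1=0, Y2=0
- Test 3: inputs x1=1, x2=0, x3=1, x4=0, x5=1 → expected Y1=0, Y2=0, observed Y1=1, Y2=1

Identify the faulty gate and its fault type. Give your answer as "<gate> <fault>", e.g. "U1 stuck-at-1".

Fault-free values for test 1 (x1=0, x2=1, x3=1, x4=1, x5=0): U1=0, U2=1, U3=1, U4=0, U5=0, U6=1, U7=0, U8=0, giving Y1=0, Y2=0. Observed Y1=1, Y2=0.
Test 1: faults giving observed Y1=1, Y2=0 are {U1 stuck-at-1, U2 stuck-at-0, U3 stuck-at-0, U4 stuck-at-1, U5 stuck-at-1, U6 stuck-at-0, U7 stuck-at-1}.
Test 2 (x1=1, x2=1, x3=1, x4=0, x5=0): fault-free U1=0, U2=0, U3=1, U4=1, U5=1, U6=1, U7=0, U8=0 → Y1=0, Y2=0; observed Y1=0, Y2=0. Eliminates U1 stuck-at-1, U3 stuck-at-0, U6 stuck-at-0, U7 stuck-at-1.
Test 3 (x1=1, x2=0, x3=1, x4=0, x5=1): fault-free U1=1, U2=0, U3=0, U4=0, U5=1, U6=1, U7=0, U8=0 → Y1=0, Y2=0; observed Y1=1, Y2=1. Eliminates U2 stuck-at-0, U5 stuck-at-1.
Only U4 stuck-at-1 is consistent with every test.

U4 stuck-at-1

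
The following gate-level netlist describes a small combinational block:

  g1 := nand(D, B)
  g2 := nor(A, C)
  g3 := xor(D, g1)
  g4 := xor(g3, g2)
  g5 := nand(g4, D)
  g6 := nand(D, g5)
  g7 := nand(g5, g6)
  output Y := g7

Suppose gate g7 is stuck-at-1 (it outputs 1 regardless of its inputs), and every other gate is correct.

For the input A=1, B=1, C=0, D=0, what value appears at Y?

Propagate with g7 forced: g1=1, g2=0, g3=1, g4=1, g5=1, g6=1, g7=1 [stuck-at-1].
So Y = 1. (Without the fault it would be 0.)

1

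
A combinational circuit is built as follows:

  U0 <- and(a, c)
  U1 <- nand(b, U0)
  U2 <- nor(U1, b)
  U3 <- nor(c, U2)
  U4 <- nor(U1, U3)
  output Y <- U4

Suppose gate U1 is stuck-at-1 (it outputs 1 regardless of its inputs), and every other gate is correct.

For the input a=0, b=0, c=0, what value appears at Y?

0

Propagate with U1 forced: U0=0, U1=1 [stuck-at-1], U2=0, U3=1, U4=0.
So Y = 0. (Same as the fault-free value — the fault is masked on this input.)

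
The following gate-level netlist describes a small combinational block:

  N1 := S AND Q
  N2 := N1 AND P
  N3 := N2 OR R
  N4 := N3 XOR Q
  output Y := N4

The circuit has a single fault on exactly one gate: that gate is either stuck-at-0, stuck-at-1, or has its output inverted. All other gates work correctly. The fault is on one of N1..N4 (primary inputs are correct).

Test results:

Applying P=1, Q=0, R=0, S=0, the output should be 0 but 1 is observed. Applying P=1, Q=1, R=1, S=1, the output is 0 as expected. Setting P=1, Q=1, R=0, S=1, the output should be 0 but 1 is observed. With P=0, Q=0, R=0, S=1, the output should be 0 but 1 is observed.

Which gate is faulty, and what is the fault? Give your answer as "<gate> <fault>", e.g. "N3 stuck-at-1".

N2 inverted output

Fault-free values for test 1 (P=1, Q=0, R=0, S=0): N1=0, N2=0, N3=0, N4=0, giving Y=0. Observed 1.
Test 1: faults giving observed 1 are {N1 stuck-at-1, N1 inverted output, N2 stuck-at-1, N2 inverted output, N3 stuck-at-1, N3 inverted output, N4 stuck-at-1, N4 inverted output}.
Test 2 (P=1, Q=1, R=1, S=1): fault-free N1=1, N2=1, N3=1, N4=0 → 0; observed 0. Eliminates N3 inverted output, N4 stuck-at-1, N4 inverted output.
Test 3 (P=1, Q=1, R=0, S=1): fault-free N1=1, N2=1, N3=1, N4=0 → 0; observed 1. Eliminates N1 stuck-at-1, N2 stuck-at-1, N3 stuck-at-1.
Test 4 (P=0, Q=0, R=0, S=1): fault-free N1=0, N2=0, N3=0, N4=0 → 0; observed 1. Eliminates N1 inverted output.
Only N2 inverted output is consistent with every test.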